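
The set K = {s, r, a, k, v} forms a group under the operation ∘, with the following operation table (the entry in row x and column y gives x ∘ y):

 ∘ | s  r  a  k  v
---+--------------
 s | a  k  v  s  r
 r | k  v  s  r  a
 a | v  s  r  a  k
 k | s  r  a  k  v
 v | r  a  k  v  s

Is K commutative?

Check whether the table is symmetric across its main diagonal.
Every entry (row x, col y) equals the entry (row y, col x), so K is abelian.

Yes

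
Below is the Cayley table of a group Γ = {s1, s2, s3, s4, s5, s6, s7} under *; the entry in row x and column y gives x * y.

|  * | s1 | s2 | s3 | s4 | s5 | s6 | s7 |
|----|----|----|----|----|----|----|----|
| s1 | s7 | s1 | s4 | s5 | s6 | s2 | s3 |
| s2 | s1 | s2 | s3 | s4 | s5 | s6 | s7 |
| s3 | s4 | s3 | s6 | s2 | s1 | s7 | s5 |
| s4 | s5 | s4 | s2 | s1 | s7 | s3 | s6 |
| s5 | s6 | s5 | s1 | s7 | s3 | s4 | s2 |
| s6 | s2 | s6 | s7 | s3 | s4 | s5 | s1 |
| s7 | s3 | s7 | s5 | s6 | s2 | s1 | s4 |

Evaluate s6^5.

s7

s6^1 = s6
s6^2 = s6 * s6 = s5
s6^3 = s5 * s6 = s4
s6^4 = s4 * s6 = s3
s6^5 = s3 * s6 = s7
(Structurally, Γ here is isomorphic to the cyclic group Z_7.)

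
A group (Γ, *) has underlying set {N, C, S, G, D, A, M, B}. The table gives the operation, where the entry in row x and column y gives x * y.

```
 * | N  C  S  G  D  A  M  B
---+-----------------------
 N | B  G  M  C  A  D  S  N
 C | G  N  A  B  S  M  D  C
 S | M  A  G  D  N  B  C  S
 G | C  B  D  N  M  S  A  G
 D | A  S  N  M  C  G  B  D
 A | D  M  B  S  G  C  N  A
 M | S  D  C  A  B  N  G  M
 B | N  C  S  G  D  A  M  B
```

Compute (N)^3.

N^1 = N
N^2 = N * N = B
N^3 = B * N = N

N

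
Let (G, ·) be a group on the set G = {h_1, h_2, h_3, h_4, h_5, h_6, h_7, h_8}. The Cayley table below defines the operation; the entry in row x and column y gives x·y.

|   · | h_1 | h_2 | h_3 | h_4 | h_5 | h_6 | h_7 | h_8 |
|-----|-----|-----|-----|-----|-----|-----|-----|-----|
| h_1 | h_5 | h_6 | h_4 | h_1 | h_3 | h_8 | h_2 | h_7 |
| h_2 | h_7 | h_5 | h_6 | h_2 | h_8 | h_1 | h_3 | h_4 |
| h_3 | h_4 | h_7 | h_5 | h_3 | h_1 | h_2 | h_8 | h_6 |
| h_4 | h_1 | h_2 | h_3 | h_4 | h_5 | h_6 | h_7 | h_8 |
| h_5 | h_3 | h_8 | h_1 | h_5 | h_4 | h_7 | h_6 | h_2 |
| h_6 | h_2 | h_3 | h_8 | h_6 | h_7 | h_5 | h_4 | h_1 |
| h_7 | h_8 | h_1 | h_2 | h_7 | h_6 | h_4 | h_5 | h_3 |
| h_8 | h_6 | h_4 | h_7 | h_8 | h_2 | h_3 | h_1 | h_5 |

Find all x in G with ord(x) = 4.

Identity is h_4. Compute the order of each non-identity element by repeated multiplication:
  h_1: h_1 → h_5 → h_3 → h_4  (order 4)
  h_2: h_2 → h_5 → h_8 → h_4  (order 4)
  h_3: h_3 → h_5 → h_1 → h_4  (order 4)
  h_5: h_5 → h_4  (order 2)
  h_6: h_6 → h_5 → h_7 → h_4  (order 4)
  h_7: h_7 → h_5 → h_6 → h_4  (order 4)
  h_8: h_8 → h_5 → h_2 → h_4  (order 4)
Elements of order 4: {h_1, h_2, h_3, h_6, h_7, h_8}.

{h_1, h_2, h_3, h_6, h_7, h_8}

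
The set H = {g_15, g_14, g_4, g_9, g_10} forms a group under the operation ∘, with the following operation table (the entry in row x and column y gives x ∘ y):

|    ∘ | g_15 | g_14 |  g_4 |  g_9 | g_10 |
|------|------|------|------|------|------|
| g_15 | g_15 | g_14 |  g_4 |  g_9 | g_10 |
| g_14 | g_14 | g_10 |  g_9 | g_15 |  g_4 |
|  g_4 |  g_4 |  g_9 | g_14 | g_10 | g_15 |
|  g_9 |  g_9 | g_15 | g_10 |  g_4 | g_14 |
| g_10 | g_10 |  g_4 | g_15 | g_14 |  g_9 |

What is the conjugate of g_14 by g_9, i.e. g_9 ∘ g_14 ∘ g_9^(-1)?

The identity is g_15. In row g_9, the entry g_15 sits in column g_14, so g_9^(-1) = g_14.
g_9 ∘ g_14 = g_15
g_15 ∘ g_14 = g_14
(Structurally, H here is isomorphic to the cyclic group Z_5.)

g_14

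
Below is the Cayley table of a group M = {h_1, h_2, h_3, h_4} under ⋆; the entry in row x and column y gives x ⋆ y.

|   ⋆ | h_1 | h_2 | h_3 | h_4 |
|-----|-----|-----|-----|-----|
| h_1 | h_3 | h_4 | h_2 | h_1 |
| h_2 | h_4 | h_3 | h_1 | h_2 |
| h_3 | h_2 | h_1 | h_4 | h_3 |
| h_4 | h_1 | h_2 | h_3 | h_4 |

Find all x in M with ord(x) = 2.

Identity is h_4. Compute the order of each non-identity element by repeated multiplication:
  h_1: h_1 → h_3 → h_2 → h_4  (order 4)
  h_2: h_2 → h_3 → h_1 → h_4  (order 4)
  h_3: h_3 → h_4  (order 2)
Elements of order 2: {h_3}.
(Structurally, M here is isomorphic to the cyclic group Z_4.)

{h_3}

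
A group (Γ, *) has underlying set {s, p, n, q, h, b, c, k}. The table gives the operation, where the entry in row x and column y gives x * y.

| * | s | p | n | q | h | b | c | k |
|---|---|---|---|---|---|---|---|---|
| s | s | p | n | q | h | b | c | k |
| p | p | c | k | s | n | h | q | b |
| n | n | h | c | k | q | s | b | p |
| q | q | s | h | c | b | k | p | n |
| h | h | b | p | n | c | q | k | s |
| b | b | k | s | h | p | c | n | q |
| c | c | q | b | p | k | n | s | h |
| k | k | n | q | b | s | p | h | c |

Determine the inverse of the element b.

First locate the identity: row s matches the header, so s is the identity.
Scan row b for s: b * n = s. Hence b^(-1) = n.

n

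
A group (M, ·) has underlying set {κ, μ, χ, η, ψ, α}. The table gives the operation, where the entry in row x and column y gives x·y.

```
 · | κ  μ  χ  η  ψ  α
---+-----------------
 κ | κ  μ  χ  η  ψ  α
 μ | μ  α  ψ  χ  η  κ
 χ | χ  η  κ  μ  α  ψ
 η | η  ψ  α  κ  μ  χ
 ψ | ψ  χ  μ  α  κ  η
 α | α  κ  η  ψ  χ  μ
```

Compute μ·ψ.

Read row μ, column ψ: μ·ψ = η.

η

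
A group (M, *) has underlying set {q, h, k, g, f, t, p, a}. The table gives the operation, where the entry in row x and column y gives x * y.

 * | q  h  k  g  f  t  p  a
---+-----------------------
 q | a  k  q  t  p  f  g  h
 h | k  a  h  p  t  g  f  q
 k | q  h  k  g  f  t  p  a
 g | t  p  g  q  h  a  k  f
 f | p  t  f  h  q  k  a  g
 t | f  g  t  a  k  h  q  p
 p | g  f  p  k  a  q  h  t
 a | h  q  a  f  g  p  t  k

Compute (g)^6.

g^1 = g
g^2 = g * g = q
g^3 = q * g = t
g^4 = t * g = a
g^5 = a * g = f
g^6 = f * g = h

h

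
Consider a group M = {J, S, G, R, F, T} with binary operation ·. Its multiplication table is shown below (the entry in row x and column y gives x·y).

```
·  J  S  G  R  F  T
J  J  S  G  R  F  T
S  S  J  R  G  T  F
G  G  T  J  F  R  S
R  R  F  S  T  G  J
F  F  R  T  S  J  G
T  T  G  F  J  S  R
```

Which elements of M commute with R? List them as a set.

Compare row R with column R entry by entry.
T·R = J = R·T, so T commutes with R.
F·R = S but R·F = G, so F does not.
Collecting the elements that commute with R: C(R) = {J, R, T}.

{J, R, T}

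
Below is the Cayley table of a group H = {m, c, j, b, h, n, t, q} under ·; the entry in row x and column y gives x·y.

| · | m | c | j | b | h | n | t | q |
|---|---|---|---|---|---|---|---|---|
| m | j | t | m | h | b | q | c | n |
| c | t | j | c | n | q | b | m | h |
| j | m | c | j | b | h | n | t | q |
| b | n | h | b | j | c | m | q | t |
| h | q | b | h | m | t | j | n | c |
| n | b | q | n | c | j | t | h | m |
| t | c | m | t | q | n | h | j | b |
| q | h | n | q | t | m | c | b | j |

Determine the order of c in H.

2

The identity element is j (its row matches the header).
c^1 = c
c^2 = c·c = j
The first power of c equal to the identity is c^2, so ord(c) = 2.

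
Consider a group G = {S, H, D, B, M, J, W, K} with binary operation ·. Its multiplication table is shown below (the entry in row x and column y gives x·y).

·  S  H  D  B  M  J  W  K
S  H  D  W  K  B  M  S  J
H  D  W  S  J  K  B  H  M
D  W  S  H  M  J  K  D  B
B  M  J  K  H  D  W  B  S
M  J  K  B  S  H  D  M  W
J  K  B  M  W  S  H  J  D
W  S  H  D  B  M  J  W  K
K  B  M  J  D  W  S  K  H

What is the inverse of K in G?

M

First locate the identity: row W matches the header, so W is the identity.
Scan row K for W: K·M = W. Hence K^(-1) = M.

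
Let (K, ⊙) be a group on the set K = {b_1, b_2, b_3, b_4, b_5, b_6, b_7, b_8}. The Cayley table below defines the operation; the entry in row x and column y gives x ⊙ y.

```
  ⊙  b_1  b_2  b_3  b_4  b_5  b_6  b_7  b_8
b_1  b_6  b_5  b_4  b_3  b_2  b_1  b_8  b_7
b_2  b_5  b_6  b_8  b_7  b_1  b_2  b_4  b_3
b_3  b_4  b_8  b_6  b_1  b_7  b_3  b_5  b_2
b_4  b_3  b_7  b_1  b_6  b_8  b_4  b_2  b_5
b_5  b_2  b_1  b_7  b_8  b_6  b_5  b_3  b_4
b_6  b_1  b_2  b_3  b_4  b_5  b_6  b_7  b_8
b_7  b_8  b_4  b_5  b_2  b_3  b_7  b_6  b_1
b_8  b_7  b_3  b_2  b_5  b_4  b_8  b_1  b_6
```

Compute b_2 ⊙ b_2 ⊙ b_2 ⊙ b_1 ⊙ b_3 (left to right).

b_7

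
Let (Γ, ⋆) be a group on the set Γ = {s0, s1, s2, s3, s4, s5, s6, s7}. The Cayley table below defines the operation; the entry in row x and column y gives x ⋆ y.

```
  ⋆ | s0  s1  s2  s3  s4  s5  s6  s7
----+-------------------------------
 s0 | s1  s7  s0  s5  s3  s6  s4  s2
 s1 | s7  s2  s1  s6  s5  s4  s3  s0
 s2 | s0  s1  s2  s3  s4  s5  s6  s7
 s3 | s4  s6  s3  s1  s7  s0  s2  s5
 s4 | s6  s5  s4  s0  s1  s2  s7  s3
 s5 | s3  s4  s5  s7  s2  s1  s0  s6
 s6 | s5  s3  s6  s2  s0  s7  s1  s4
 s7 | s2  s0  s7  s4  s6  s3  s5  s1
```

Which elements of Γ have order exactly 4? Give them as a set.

{s0, s3, s4, s5, s6, s7}

Identity is s2. Compute the order of each non-identity element by repeated multiplication:
  s0: s0 → s1 → s7 → s2  (order 4)
  s1: s1 → s2  (order 2)
  s3: s3 → s1 → s6 → s2  (order 4)
  s4: s4 → s1 → s5 → s2  (order 4)
  s5: s5 → s1 → s4 → s2  (order 4)
  s6: s6 → s1 → s3 → s2  (order 4)
  s7: s7 → s1 → s0 → s2  (order 4)
Elements of order 4: {s0, s3, s4, s5, s6, s7}.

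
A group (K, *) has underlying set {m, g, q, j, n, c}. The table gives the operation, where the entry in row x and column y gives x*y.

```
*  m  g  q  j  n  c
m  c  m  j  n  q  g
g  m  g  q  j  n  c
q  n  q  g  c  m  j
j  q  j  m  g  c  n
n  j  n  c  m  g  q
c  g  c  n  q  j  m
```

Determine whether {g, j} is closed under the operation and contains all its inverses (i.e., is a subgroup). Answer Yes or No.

{g, j} contains the identity g.
Checking products: every product of two elements of {g, j} (read from the table) lies in {g, j}, so the set is closed.
In a finite group, a nonempty closed subset is a subgroup. So {g, j} ≤ K.

Yes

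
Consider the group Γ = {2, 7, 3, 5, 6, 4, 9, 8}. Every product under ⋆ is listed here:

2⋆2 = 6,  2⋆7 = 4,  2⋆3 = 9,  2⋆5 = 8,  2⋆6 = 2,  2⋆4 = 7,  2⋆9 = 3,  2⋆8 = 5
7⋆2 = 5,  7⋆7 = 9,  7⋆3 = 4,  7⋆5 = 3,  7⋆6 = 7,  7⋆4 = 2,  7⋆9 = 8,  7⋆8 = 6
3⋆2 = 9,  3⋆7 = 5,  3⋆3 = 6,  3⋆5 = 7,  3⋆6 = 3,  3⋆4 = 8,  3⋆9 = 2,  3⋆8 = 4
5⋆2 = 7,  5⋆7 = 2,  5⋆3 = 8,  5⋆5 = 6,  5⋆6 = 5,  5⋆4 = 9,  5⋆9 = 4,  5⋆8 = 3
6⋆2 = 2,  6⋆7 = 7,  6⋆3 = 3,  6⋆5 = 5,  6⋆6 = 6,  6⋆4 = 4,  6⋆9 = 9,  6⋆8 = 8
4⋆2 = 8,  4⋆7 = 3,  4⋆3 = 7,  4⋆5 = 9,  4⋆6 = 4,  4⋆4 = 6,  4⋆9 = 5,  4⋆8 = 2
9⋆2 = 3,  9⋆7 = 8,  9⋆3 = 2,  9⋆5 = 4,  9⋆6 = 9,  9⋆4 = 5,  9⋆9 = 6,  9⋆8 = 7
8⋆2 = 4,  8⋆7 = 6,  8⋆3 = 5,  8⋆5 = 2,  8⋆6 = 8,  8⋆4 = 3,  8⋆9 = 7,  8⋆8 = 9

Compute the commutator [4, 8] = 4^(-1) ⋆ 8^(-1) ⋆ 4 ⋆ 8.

Identity is 6; from the table 4^(-1) = 4 and 8^(-1) = 7.
4 ⋆ 7 = 3
3 ⋆ 4 = 8
8 ⋆ 8 = 9

9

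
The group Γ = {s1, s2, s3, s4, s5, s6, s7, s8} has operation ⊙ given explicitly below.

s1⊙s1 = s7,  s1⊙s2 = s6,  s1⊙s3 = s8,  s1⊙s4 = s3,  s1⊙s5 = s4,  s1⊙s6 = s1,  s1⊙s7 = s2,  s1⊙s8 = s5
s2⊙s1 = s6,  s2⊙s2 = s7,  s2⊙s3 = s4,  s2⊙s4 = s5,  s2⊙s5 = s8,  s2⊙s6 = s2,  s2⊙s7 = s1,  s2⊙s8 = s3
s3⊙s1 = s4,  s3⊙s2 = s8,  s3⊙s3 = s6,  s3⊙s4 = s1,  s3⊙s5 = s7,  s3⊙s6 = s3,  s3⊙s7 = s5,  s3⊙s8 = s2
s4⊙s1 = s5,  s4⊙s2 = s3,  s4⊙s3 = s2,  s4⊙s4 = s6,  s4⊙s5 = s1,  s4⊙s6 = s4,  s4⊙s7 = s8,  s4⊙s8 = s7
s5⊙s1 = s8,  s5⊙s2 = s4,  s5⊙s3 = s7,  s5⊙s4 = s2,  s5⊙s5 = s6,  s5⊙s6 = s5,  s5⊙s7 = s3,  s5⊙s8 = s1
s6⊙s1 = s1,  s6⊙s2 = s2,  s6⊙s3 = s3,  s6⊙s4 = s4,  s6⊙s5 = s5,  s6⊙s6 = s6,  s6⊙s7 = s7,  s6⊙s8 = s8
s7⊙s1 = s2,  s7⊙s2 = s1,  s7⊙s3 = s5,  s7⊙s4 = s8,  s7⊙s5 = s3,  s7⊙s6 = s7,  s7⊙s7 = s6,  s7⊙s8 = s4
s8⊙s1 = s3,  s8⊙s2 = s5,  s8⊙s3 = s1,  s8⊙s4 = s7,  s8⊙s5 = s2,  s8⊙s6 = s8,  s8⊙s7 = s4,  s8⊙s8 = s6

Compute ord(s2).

The identity element is s6 (its row matches the header).
s2^1 = s2
s2^2 = s2 ⊙ s2 = s7
s2^3 = s7 ⊙ s2 = s1
s2^4 = s1 ⊙ s2 = s6
The first power of s2 equal to the identity is s2^4, so ord(s2) = 4.

4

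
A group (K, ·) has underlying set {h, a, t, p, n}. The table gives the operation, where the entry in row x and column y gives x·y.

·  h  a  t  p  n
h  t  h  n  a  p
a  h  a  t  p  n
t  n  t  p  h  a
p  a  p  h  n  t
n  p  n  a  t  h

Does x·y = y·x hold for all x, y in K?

Yes

Check whether the table is symmetric across its main diagonal.
Every entry (row x, col y) equals the entry (row y, col x), so K is abelian.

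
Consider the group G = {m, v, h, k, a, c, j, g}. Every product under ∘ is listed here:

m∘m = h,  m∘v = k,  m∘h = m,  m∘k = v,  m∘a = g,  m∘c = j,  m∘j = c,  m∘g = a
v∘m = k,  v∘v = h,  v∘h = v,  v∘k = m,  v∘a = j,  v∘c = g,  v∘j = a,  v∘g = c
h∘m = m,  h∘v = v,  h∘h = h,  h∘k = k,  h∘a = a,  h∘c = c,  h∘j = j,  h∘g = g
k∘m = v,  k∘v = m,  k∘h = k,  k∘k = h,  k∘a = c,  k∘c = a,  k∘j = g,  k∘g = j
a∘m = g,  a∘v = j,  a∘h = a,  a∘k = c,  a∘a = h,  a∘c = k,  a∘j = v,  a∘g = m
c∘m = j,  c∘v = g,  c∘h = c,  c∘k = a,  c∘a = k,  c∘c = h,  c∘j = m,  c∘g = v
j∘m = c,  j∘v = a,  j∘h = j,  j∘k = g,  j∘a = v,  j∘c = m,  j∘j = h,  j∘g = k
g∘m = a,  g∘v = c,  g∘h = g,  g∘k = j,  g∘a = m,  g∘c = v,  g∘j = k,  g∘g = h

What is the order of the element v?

2

The identity element is h (its row matches the header).
v^1 = v
v^2 = v ∘ v = h
The first power of v equal to the identity is v^2, so ord(v) = 2.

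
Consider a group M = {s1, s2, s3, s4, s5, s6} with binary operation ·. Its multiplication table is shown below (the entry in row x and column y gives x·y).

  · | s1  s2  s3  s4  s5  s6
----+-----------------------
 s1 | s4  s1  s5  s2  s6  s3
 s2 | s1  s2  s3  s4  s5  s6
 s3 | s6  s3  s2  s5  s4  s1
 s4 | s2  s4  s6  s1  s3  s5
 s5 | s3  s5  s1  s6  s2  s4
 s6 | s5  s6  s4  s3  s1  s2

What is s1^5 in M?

s1^1 = s1
s1^2 = s1·s1 = s4
s1^3 = s4·s1 = s2
s1^4 = s2·s1 = s1
s1^5 = s1·s1 = s4
(Structurally, M here is isomorphic to the symmetric group S_3.)

s4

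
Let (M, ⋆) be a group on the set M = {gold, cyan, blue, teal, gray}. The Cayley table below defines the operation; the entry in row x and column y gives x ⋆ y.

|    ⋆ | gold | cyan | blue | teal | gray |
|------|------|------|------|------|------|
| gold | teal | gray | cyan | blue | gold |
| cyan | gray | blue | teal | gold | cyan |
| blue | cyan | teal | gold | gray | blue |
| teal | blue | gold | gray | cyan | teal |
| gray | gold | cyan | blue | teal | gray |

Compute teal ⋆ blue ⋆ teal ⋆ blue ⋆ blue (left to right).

teal ⋆ blue = gray
gray ⋆ teal = teal
teal ⋆ blue = gray
gray ⋆ blue = blue

blue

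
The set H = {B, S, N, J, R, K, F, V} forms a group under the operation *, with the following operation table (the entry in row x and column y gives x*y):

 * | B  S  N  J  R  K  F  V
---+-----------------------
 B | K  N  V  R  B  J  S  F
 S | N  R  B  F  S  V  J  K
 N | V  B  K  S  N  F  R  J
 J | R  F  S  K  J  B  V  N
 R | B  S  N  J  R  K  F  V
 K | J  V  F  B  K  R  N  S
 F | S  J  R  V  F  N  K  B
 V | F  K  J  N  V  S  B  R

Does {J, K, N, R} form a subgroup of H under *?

No

K*J = B, which is not in {J, K, N, R}.
The subset is not closed under *, so it is not a subgroup.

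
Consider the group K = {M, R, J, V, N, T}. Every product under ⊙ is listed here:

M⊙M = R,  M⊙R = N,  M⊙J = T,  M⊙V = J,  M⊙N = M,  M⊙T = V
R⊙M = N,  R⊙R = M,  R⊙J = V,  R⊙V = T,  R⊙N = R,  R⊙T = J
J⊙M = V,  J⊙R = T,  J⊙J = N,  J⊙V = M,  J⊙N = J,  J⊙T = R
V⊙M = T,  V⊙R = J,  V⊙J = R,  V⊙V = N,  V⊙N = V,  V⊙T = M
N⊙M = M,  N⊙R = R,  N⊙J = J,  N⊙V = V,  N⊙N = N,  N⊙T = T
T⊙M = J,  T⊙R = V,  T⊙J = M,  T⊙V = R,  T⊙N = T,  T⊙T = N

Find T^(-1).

T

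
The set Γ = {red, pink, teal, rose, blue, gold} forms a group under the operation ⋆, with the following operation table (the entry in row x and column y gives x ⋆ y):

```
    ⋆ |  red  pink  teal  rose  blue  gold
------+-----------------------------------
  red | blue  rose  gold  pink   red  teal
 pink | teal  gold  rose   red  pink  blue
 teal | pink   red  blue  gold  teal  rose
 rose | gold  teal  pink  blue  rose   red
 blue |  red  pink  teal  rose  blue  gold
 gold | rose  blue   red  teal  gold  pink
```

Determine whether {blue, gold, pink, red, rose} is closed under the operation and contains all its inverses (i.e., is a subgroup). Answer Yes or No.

gold ⋆ rose = teal, which is not in {blue, gold, pink, red, rose}.
The subset is not closed under ⋆, so it is not a subgroup.

No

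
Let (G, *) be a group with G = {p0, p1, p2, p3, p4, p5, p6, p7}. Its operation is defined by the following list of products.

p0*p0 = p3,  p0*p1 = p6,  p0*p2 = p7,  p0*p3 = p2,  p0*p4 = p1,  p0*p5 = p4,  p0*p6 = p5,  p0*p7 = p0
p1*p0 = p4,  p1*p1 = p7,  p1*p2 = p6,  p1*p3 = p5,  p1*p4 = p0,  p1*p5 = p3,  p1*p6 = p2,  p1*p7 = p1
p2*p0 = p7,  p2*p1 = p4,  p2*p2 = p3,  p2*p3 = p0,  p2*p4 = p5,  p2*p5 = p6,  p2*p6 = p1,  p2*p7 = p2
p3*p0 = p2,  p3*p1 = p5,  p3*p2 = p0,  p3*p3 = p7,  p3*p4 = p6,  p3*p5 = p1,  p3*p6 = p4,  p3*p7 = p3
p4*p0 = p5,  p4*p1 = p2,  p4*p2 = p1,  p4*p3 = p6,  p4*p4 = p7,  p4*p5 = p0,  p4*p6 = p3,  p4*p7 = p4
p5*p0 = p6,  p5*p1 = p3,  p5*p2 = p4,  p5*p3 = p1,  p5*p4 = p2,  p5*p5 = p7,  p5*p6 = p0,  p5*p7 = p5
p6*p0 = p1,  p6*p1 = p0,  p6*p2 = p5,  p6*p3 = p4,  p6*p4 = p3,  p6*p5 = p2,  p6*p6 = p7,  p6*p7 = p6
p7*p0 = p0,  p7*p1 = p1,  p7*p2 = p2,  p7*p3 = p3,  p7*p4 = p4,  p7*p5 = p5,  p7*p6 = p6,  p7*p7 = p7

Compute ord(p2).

4

The identity element is p7 (its row matches the header).
p2^1 = p2
p2^2 = p2 * p2 = p3
p2^3 = p3 * p2 = p0
p2^4 = p0 * p2 = p7
The first power of p2 equal to the identity is p2^4, so ord(p2) = 4.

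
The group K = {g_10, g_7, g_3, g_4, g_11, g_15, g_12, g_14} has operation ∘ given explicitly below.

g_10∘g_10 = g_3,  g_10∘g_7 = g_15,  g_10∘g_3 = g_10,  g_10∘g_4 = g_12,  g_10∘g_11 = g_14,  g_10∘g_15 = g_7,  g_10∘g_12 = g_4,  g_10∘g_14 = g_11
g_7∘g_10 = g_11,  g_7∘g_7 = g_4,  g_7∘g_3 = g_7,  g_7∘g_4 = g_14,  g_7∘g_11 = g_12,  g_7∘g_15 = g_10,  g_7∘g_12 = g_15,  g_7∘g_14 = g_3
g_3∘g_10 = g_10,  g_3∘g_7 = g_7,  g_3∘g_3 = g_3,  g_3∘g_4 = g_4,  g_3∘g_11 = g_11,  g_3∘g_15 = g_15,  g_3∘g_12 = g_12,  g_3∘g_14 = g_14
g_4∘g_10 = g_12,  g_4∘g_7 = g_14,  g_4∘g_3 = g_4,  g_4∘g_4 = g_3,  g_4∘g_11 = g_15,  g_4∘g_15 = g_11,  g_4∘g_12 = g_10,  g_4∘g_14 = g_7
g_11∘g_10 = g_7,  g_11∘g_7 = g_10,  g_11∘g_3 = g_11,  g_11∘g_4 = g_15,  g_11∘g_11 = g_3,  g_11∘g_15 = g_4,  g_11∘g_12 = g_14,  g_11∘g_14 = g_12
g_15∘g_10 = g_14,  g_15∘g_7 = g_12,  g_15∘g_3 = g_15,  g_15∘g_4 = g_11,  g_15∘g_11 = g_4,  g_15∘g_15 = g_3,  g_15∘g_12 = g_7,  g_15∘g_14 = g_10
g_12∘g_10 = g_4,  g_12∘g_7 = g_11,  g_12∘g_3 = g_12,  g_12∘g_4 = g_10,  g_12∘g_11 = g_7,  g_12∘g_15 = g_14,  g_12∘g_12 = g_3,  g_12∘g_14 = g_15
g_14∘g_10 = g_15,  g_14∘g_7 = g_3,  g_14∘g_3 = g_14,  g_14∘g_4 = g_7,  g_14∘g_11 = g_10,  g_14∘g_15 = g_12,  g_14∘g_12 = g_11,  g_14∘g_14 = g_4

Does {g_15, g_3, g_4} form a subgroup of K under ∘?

No

g_4 ∘ g_15 = g_11, which is not in {g_15, g_3, g_4}.
The subset is not closed under ∘, so it is not a subgroup.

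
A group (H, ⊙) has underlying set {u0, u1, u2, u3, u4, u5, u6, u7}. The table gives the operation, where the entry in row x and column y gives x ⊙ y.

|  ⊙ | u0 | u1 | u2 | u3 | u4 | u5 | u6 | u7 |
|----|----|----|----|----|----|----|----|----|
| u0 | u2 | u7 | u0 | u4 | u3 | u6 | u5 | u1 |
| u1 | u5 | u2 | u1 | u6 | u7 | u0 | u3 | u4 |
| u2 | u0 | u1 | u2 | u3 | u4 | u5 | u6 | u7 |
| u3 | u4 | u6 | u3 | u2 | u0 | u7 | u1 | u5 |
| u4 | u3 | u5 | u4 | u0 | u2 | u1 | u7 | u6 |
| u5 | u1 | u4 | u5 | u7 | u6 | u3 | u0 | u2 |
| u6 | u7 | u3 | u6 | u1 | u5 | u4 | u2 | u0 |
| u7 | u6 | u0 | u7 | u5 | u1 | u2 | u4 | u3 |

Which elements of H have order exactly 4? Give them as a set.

Identity is u2. Compute the order of each non-identity element by repeated multiplication:
  u0: u0 → u2  (order 2)
  u1: u1 → u2  (order 2)
  u3: u3 → u2  (order 2)
  u4: u4 → u2  (order 2)
  u5: u5 → u3 → u7 → u2  (order 4)
  u6: u6 → u2  (order 2)
  u7: u7 → u3 → u5 → u2  (order 4)
Elements of order 4: {u5, u7}.

{u5, u7}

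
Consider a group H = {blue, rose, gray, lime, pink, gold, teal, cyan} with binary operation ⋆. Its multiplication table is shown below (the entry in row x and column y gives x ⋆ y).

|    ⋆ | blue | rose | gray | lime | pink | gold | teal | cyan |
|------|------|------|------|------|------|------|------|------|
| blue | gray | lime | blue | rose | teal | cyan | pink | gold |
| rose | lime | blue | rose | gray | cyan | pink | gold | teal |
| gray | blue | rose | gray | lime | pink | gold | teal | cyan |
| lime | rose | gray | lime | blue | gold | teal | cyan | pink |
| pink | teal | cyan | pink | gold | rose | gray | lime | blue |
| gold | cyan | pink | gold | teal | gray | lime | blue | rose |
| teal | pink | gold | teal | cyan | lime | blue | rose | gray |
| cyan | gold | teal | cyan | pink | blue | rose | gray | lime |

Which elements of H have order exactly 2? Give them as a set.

Identity is gray. Compute the order of each non-identity element by repeated multiplication:
  blue: blue → gray  (order 2)
  rose: rose → blue → lime → gray  (order 4)
  lime: lime → blue → rose → gray  (order 4)
  pink: pink → rose → cyan → blue → teal → lime → gold → gray  (order 8)
  gold: gold → lime → teal → blue → cyan → rose → pink → gray  (order 8)
  teal: teal → rose → gold → blue → pink → lime → cyan → gray  (order 8)
  cyan: cyan → lime → pink → blue → gold → rose → teal → gray  (order 8)
Elements of order 2: {blue}.

{blue}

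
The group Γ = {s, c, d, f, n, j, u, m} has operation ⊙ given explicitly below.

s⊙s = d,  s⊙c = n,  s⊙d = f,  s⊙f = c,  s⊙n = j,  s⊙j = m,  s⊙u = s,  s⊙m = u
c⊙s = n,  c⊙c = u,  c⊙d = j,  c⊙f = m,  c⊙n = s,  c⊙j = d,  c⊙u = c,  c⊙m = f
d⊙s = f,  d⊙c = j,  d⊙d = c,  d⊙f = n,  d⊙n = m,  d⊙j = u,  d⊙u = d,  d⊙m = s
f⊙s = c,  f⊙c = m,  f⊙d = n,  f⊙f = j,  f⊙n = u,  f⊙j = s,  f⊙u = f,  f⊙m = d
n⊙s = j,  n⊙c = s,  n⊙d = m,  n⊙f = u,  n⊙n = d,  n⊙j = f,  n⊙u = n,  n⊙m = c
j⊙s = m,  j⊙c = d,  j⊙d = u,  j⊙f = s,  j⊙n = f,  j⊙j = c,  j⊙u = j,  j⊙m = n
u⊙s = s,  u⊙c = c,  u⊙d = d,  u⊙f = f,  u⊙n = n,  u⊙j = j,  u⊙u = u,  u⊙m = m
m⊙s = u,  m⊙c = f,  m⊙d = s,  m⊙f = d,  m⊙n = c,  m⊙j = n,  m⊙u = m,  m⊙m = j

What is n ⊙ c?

Read row n, column c: n ⊙ c = s.

s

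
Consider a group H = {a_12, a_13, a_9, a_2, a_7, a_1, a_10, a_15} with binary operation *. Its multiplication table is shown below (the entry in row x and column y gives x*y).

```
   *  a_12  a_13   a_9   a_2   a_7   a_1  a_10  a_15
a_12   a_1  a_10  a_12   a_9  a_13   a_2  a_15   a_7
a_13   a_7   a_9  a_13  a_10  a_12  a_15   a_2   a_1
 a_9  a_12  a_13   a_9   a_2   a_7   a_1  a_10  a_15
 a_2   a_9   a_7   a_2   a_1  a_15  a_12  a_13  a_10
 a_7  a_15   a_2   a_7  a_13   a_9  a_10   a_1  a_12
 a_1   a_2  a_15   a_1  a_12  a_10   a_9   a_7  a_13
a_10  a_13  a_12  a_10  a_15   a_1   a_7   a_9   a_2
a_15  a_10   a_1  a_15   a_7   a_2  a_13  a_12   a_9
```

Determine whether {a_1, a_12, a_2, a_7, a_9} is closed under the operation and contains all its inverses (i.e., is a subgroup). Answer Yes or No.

No

a_2*a_7 = a_15, which is not in {a_1, a_12, a_2, a_7, a_9}.
The subset is not closed under *, so it is not a subgroup.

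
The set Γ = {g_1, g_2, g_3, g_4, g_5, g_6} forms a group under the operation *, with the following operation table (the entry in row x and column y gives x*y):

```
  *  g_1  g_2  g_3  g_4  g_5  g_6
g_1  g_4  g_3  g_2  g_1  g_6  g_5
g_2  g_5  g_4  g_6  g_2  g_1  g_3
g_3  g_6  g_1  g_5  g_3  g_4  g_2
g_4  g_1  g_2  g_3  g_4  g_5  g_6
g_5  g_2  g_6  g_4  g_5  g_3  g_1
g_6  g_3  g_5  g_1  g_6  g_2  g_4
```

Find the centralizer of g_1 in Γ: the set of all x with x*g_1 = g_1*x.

Compare row g_1 with column g_1 entry by entry.
g_2*g_1 = g_5 but g_1*g_2 = g_3, so g_2 does not.
Collecting the elements that commute with g_1: C(g_1) = {g_1, g_4}.

{g_1, g_4}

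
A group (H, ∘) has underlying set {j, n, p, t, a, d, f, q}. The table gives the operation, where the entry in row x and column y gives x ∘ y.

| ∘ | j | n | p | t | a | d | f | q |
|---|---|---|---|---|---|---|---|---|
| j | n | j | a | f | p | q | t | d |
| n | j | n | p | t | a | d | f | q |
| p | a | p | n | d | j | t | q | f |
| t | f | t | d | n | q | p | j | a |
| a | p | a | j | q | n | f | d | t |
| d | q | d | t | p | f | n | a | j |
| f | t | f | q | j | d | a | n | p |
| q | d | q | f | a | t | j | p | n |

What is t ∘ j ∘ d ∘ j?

t ∘ j = f
f ∘ d = a
a ∘ j = p
(Structurally, H here is isomorphic to the elementary abelian group (Z_2)^3.)

p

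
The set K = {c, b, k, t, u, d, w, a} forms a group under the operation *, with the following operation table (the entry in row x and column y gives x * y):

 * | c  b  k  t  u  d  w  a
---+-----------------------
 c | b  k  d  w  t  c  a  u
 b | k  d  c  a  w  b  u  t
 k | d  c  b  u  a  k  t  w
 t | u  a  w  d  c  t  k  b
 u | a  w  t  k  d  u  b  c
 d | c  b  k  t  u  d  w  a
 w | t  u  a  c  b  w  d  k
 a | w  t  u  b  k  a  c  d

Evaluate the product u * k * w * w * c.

u

u * k = t
t * w = k
k * w = t
t * c = u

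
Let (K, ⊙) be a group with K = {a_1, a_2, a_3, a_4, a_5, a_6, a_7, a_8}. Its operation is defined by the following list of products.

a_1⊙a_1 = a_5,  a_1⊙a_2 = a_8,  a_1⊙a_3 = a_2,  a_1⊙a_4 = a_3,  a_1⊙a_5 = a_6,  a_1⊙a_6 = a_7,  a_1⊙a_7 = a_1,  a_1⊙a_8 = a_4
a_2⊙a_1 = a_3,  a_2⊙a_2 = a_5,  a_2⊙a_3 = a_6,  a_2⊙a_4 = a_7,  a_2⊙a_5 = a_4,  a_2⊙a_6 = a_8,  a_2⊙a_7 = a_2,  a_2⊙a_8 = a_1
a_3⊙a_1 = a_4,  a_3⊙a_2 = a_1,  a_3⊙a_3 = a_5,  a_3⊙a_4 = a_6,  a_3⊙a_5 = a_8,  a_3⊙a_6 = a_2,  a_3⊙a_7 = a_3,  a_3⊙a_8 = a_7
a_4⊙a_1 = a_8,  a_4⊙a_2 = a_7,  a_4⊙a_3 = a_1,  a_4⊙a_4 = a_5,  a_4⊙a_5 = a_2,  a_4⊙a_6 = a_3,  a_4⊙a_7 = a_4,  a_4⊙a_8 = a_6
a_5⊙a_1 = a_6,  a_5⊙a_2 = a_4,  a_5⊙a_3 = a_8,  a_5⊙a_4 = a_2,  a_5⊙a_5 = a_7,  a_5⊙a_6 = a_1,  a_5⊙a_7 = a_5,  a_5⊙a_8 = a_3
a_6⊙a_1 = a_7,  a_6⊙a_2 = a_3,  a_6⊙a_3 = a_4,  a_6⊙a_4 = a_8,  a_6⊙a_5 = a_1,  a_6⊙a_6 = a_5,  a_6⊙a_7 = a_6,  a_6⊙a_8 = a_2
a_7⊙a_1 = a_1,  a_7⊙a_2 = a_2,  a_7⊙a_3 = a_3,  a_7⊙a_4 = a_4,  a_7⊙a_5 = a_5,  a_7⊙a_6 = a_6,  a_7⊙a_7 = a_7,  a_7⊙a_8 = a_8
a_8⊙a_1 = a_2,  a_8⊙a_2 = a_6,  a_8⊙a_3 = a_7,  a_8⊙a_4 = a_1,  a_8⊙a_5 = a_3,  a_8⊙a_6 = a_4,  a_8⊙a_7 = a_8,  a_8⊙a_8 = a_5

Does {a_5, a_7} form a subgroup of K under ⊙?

Yes

{a_5, a_7} contains the identity a_7.
Checking products: every product of two elements of {a_5, a_7} (read from the table) lies in {a_5, a_7}, so the set is closed.
In a finite group, a nonempty closed subset is a subgroup. So {a_5, a_7} ≤ K.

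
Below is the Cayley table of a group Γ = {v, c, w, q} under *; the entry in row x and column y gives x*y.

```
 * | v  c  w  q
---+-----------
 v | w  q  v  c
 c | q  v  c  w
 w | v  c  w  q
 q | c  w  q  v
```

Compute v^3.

v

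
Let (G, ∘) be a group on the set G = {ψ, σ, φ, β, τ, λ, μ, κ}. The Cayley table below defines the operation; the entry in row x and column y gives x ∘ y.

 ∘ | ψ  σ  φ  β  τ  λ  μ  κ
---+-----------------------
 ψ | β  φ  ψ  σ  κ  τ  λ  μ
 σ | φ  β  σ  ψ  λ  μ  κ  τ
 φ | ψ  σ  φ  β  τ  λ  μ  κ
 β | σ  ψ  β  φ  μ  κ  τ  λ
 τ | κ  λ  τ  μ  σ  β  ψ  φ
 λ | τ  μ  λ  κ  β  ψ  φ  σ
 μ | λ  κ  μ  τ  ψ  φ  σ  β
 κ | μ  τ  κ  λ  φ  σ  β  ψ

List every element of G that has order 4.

Identity is φ. Compute the order of each non-identity element by repeated multiplication:
  ψ: ψ → β → σ → φ  (order 4)
  σ: σ → β → ψ → φ  (order 4)
  β: β → φ  (order 2)
  τ: τ → σ → λ → β → μ → ψ → κ → φ  (order 8)
  λ: λ → ψ → τ → β → κ → σ → μ → φ  (order 8)
  μ: μ → σ → κ → β → τ → ψ → λ → φ  (order 8)
  κ: κ → ψ → μ → β → λ → σ → τ → φ  (order 8)
Elements of order 4: {σ, ψ}.
(Structurally, G here is isomorphic to the cyclic group Z_8.)

{σ, ψ}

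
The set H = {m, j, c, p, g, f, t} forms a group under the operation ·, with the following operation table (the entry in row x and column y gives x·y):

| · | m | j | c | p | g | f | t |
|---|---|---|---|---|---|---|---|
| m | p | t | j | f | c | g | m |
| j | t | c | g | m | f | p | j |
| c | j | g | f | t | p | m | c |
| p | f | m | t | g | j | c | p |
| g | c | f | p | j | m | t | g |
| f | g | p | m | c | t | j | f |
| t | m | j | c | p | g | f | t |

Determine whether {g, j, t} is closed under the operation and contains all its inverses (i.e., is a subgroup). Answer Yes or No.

No

g·g = m, which is not in {g, j, t}.
The subset is not closed under ·, so it is not a subgroup.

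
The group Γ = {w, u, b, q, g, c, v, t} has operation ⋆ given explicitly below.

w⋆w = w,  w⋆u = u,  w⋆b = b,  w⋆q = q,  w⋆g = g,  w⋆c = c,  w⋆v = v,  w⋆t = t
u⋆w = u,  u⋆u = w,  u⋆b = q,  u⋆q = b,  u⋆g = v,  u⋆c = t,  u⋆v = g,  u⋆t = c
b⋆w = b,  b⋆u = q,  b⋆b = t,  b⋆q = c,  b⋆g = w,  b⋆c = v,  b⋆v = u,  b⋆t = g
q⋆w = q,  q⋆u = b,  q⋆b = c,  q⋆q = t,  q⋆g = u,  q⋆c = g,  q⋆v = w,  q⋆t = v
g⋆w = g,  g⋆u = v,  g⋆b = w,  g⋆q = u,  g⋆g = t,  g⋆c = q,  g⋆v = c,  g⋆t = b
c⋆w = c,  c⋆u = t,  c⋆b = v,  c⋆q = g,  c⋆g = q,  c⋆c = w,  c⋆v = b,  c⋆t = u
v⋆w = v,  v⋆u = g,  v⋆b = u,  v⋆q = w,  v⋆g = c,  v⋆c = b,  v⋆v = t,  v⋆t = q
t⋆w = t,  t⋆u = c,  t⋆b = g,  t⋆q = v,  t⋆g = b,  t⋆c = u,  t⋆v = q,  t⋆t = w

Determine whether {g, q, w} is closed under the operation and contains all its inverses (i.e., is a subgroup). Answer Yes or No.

g ⋆ g = t, which is not in {g, q, w}.
The subset is not closed under ⋆, so it is not a subgroup.

No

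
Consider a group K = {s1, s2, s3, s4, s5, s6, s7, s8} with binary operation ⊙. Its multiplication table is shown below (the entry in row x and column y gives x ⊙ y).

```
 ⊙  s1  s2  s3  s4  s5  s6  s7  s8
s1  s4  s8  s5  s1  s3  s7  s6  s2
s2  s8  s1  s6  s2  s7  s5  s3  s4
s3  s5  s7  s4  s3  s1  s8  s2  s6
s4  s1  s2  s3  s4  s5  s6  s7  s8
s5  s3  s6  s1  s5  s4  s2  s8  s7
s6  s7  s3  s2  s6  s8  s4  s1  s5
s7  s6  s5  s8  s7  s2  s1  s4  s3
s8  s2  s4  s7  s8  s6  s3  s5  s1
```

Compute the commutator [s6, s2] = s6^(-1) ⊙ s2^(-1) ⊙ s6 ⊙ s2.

s1

Identity is s4; from the table s6^(-1) = s6 and s2^(-1) = s8.
s6 ⊙ s8 = s5
s5 ⊙ s6 = s2
s2 ⊙ s2 = s1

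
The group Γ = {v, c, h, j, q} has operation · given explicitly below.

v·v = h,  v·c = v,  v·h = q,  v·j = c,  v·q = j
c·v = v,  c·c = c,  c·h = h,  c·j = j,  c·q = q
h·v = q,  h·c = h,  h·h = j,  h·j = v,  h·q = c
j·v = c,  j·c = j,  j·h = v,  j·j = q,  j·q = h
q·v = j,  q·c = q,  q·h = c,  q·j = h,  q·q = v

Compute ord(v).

The identity element is c (its row matches the header).
v^1 = v
v^2 = v·v = h
v^3 = h·v = q
v^4 = q·v = j
v^5 = j·v = c
The first power of v equal to the identity is v^5, so ord(v) = 5.

5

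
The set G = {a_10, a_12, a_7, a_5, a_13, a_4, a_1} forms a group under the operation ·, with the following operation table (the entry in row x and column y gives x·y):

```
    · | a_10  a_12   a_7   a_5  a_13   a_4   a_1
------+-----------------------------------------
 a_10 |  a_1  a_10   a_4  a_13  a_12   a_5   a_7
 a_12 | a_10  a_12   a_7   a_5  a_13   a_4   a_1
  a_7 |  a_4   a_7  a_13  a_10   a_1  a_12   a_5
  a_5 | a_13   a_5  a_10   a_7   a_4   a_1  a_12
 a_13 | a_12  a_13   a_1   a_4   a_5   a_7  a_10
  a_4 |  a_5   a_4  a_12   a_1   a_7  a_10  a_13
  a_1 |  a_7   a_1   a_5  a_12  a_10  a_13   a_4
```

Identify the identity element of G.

The identity e satisfies e·x = x for all x, so its row in the table reproduces the column headers.
Row a_12 reads: a_10, a_12, a_7, a_5, a_13, a_4, a_1 — exactly the header order. So a_12 is the identity.

a_12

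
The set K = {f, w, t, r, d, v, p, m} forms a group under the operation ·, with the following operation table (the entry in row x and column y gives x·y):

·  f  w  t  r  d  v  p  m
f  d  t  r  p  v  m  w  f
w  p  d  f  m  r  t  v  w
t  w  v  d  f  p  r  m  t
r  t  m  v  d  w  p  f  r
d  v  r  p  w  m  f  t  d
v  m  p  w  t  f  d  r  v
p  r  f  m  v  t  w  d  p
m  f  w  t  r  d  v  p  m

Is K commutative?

p·w = f but w·p = v.
Since p and w do not commute, K is not abelian.

No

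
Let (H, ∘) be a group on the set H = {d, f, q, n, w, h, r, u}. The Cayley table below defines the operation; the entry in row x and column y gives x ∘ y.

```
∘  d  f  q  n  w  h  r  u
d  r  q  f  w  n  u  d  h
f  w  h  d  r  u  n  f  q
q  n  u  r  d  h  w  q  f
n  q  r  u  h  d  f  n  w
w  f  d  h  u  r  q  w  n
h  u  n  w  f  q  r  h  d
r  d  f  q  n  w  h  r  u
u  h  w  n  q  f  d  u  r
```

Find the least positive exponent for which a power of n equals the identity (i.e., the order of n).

The identity element is r (its row matches the header).
n^1 = n
n^2 = n ∘ n = h
n^3 = h ∘ n = f
n^4 = f ∘ n = r
The first power of n equal to the identity is n^4, so ord(n) = 4.

4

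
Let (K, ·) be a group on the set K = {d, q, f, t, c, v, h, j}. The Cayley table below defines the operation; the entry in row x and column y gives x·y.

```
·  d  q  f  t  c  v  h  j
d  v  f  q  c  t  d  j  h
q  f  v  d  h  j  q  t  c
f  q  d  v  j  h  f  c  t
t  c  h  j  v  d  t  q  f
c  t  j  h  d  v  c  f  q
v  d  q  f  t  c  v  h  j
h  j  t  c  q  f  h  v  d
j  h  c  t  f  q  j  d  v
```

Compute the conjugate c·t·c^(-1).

t

The identity is v. In row c, the entry v sits in column c, so c^(-1) = c.
c·t = d
d·c = t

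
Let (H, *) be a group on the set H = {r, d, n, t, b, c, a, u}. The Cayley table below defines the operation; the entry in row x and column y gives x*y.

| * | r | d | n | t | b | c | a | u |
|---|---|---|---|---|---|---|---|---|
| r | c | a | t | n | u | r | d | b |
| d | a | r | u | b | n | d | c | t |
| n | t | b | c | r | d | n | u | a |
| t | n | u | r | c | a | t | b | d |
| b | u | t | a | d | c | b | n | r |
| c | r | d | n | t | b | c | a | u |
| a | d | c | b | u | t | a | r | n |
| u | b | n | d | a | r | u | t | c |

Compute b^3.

b

b^1 = b
b^2 = b*b = c
b^3 = c*b = b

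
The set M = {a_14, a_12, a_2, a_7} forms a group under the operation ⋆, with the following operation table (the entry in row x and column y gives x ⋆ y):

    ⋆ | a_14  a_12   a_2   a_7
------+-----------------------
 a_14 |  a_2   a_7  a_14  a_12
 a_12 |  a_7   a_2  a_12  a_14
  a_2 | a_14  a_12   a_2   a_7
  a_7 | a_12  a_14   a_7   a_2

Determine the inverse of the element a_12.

First locate the identity: row a_2 matches the header, so a_2 is the identity.
Scan row a_12 for a_2: a_12 ⋆ a_12 = a_2. Hence a_12^(-1) = a_12.
(Structurally, M here is isomorphic to the Klein four-group V_4.)

a_12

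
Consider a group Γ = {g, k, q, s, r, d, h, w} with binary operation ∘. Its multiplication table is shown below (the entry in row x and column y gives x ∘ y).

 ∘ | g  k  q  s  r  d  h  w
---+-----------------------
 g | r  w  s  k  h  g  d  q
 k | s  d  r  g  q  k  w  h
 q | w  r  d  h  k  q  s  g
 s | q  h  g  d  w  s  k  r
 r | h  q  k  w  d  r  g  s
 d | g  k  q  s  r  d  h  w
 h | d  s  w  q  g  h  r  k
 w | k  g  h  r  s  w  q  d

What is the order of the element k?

The identity element is d (its row matches the header).
k^1 = k
k^2 = k ∘ k = d
The first power of k equal to the identity is k^2, so ord(k) = 2.
(Structurally, Γ here is isomorphic to the dihedral group D_4.)

2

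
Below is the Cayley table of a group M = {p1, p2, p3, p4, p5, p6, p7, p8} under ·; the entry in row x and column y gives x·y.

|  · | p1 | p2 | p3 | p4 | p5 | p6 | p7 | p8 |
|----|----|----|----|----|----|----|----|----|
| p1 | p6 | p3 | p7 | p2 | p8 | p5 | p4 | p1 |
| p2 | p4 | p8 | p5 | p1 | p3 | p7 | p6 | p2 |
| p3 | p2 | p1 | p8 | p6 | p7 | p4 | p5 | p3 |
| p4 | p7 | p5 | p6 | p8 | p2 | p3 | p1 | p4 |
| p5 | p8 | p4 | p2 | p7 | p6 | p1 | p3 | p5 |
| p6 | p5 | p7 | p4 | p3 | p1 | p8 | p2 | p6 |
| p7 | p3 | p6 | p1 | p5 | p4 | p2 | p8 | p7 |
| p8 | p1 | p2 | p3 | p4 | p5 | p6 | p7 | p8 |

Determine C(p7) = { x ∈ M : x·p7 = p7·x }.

Compare row p7 with column p7 entry by entry.
p6·p7 = p2 = p7·p6, so p6 commutes with p7.
p5·p7 = p3 but p7·p5 = p4, so p5 does not.
Collecting the elements that commute with p7: C(p7) = {p2, p6, p7, p8}.

{p2, p6, p7, p8}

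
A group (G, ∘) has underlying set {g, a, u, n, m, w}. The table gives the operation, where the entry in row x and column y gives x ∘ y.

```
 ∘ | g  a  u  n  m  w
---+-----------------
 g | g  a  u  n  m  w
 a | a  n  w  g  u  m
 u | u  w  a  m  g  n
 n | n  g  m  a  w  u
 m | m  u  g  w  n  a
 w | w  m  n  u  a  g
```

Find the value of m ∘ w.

Read row m, column w: m ∘ w = a.

a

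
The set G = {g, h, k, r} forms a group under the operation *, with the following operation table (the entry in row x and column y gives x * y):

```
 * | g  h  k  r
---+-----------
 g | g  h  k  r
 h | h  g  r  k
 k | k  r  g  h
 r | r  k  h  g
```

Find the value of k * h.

Read row k, column h: k * h = r.

r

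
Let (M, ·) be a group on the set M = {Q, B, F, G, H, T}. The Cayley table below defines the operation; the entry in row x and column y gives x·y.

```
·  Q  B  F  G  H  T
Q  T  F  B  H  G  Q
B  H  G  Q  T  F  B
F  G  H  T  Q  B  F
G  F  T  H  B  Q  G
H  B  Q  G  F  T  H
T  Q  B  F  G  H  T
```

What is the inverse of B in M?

G

First locate the identity: row T matches the header, so T is the identity.
Scan row B for T: B·G = T. Hence B^(-1) = G.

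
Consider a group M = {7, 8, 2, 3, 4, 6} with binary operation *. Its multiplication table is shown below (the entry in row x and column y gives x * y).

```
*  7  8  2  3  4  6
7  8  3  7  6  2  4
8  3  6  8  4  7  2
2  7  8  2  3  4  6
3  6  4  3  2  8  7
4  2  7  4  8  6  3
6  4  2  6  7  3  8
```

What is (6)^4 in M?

6

6^1 = 6
6^2 = 6 * 6 = 8
6^3 = 8 * 6 = 2
6^4 = 2 * 6 = 6
(Structurally, M here is isomorphic to the cyclic group Z_6.)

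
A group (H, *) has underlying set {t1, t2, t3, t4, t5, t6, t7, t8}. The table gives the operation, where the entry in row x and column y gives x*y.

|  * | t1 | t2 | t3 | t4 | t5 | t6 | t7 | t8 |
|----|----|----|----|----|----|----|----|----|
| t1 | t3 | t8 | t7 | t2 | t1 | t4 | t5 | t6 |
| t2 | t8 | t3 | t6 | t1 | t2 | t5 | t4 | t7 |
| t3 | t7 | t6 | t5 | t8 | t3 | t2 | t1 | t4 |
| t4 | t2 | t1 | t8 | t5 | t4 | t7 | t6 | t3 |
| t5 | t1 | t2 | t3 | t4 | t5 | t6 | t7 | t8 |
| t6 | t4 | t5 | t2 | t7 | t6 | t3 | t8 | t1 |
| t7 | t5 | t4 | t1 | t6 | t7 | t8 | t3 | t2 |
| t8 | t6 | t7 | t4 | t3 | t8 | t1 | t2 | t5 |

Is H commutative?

Yes

Check whether the table is symmetric across its main diagonal.
Every entry (row x, col y) equals the entry (row y, col x), so H is abelian.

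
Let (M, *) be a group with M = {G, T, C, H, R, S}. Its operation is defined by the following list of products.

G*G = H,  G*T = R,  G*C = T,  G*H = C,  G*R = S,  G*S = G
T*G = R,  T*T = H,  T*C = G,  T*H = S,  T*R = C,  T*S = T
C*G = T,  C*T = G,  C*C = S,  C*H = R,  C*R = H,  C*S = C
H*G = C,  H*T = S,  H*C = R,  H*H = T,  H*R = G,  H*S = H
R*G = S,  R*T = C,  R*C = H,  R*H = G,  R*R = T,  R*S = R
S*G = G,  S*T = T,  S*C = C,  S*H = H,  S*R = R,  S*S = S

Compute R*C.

H

Read row R, column C: R*C = H.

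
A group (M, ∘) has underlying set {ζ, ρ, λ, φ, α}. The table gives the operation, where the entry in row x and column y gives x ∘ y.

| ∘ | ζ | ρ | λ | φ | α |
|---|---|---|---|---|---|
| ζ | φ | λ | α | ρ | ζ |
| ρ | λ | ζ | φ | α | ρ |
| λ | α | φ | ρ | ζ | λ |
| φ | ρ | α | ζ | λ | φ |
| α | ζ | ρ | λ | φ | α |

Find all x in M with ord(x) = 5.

{ζ, λ, ρ, φ}

Identity is α. Compute the order of each non-identity element by repeated multiplication:
  ζ: ζ → φ → ρ → λ → α  (order 5)
  ρ: ρ → ζ → λ → φ → α  (order 5)
  λ: λ → ρ → φ → ζ → α  (order 5)
  φ: φ → λ → ζ → ρ → α  (order 5)
Elements of order 5: {ζ, λ, ρ, φ}.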